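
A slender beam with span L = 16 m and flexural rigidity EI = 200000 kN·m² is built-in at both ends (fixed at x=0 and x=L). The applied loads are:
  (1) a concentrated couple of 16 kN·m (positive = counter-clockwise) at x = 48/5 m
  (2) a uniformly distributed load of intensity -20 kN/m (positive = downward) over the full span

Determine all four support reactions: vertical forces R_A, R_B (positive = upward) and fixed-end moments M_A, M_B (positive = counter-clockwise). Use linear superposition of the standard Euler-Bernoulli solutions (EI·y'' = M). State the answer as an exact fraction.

Load 1 — applied couple M₀=16 kN·m at a=48/5 m (b=L-a=32/5):
  R_A = 6M₀ab/L³ = 6·16·(48/5)·(32/5)/16³ = 36/25 kN
  M_A = M₀b(2a-b)/L² = 16·(32/5)·(2·(48/5)-(32/5))/16² = 128/25 kN·m
  R_B = -6M₀ab/L³ = -6·16·(48/5)·(32/5)/16³ = -36/25 kN
  M_B = M₀a(2b-a)/L² = 16·(48/5)·(2·(32/5)-(48/5))/16² = 48/25 kN·m
Load 2 — uniform load w=-20 kN/m over full span:
  R_A = wL/2 = (-20)·16/2 = -160 kN
  M_A = wL²/12 = (-20)·16²/12 = -1280/3 kN·m
  R_B = wL/2 = (-20)·16/2 = -160 kN
  M_B = -wL²/12 = -(-20)·16²/12 = 1280/3 kN·m
Superposition: R_A = -3964/25 kN, M_A = -31616/75 kN·m, R_B = -4036/25 kN, M_B = 32144/75 kN·m

R_A = -3964/25 kN, M_A = -31616/75 kN·m, R_B = -4036/25 kN, M_B = 32144/75 kN·m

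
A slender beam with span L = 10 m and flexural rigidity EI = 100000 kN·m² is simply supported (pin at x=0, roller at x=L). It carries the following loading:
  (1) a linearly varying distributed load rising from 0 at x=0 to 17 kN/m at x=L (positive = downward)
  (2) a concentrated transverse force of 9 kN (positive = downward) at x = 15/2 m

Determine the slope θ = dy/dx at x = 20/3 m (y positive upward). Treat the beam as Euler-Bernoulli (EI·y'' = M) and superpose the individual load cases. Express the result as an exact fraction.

θ(20/3) = 54121/31104000 rad

Load 1 — triangular load w₀=17 kN/m (0→w₀ over full span):
  θ_1 = -w₀(7L⁴-30L²x²+15x⁴)/(360LEI) = -17·(7·10⁴-30·10²·(20/3)²+15·(20/3)⁴)/(360·10·100000) = 1547/972000 rad
Load 2 — point force P=9 kN at a=15/2 m (b=L-a=5/2):
  θ_2 = -Pb(L²-b²-3x²)/(6LEI)  [x≤a] = -9·(5/2)·(10²-(5/2)²-3·(20/3)²)/(6·10·100000) = 19/128000 rad
Superposition: θ = Σ θ_i = 54121/31104000 rad ≈ 0.001740 rad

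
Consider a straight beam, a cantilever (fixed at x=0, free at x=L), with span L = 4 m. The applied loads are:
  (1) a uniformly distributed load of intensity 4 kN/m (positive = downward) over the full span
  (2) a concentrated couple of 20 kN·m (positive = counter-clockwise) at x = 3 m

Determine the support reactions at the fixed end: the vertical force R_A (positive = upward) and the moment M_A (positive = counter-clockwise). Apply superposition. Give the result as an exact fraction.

R_A = 16 kN, M_A = 12 kN·m

Load 1 — uniform load w=4 kN/m over full span:
  R_A = wL = 4·4 = 16 kN
  M_A = wL²/2 = 4·4²/2 = 32 kN·m
Load 2 — applied couple M₀=20 kN·m at a=3 m (b=L-a=1):
  R_A = 0 kN
  M_A = -M₀ = -20 kN·m
Superposition: R_A = 16 kN, M_A = 12 kN·m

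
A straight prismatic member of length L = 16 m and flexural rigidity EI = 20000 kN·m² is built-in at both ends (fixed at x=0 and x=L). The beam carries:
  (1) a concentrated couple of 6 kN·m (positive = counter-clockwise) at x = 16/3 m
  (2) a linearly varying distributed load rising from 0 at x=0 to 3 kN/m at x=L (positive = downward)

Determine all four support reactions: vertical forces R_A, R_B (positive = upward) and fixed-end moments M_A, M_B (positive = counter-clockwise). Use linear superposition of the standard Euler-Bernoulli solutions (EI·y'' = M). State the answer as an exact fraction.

R_A = 77/10 kN, M_A = 128/5 kN·m, R_B = 163/10 kN, M_B = -182/5 kN·m

Load 1 — applied couple M₀=6 kN·m at a=16/3 m (b=L-a=32/3):
  R_A = 6M₀ab/L³ = 6·6·(16/3)·(32/3)/16³ = 1/2 kN
  M_A = M₀b(2a-b)/L² = 6·(32/3)·(2·(16/3)-(32/3))/16² = 0 kN·m
  R_B = -6M₀ab/L³ = -6·6·(16/3)·(32/3)/16³ = -1/2 kN
  M_B = M₀a(2b-a)/L² = 6·(16/3)·(2·(32/3)-(16/3))/16² = 2 kN·m
Load 2 — triangular load w₀=3 kN/m (0→w₀ over full span):
  R_A = 3w₀L/20 = 3·3·16/20 = 36/5 kN
  M_A = w₀L²/30 = 3·16²/30 = 128/5 kN·m
  R_B = 7w₀L/20 = 7·3·16/20 = 84/5 kN
  M_B = -w₀L²/20 = -3·16²/20 = -192/5 kN·m
Superposition: R_A = 77/10 kN, M_A = 128/5 kN·m, R_B = 163/10 kN, M_B = -182/5 kN·m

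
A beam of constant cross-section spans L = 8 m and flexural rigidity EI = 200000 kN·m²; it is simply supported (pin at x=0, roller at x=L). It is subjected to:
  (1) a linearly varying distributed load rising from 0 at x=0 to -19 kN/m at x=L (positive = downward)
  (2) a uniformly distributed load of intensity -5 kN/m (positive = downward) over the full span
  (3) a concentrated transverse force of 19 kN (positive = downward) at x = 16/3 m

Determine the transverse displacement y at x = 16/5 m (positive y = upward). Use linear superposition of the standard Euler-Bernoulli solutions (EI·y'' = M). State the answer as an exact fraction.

Load 1 — triangular load w₀=-19 kN/m (0→w₀ over full span):
  y_1 = -w₀x(7L⁴-10L²x²+3x⁴)/(360LEI) = -(-19)·(16/5)·(7·8⁴-10·8²·(16/5)²+3·(16/5)⁴)/(360·8·200000) = 346864/146484375 m
Load 2 — uniform load w=-5 kN/m over full span:
  y_2 = -wx(L³-2Lx²+x³)/(24EI) = -(-5)·(16/5)·(8³-2·8·(16/5)²+(16/5)³)/(24·200000) = 496/390625 m
Load 3 — point force P=19 kN at a=16/3 m (b=L-a=8/3):
  y_3 = -Pbx(L²-b²-x²)/(6LEI)  [x≤a] = -19·(8/3)·(16/5)·(8²-(8/3)²-(16/5)²)/(6·8·200000) = -24928/31640625 m
Superposition: y = Σ y_i = 11271328/3955078125 m ≈ 0.002850 m

y(16/5) = 11271328/3955078125 m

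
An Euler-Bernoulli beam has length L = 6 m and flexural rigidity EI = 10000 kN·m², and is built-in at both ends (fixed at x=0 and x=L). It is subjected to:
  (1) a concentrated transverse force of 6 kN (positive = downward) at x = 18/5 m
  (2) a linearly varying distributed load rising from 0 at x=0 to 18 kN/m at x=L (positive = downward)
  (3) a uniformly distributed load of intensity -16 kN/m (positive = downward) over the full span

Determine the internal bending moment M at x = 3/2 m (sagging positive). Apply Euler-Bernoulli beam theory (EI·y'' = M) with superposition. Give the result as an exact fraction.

M(3/2) = -10551/2000 kN·m

Load 1 — point force P=6 kN at a=18/5 m (b=L-a=12/5):
  M_1 = Pb²(3a+b)x/L³ - Pab²/L²  [x≤a] = 6·(12/5)²·(3·(18/5)+(12/5))·(3/2)/6³ - 6·(18/5)·(12/5)²/6² = -36/125 kN·m
Load 2 — triangular load w₀=18 kN/m (0→w₀ over full span):
  M_2 = 3w₀Lx/20 - w₀L²/30 - w₀x³/(6L) = 3·18·6·(3/2)/20 - 18·6²/30 - 18·(3/2)³/(6·6) = 81/80 kN·m
Load 3 — uniform load w=-16 kN/m over full span:
  M_3 = wLx/2 - wL²/12 - wx²/2 = (-16)·6·(3/2)/2 - (-16)·6²/12 - (-16)·(3/2)²/2 = -6 kN·m
Superposition: M = Σ M_i = -10551/2000 kN·m ≈ -5.275500 kN·m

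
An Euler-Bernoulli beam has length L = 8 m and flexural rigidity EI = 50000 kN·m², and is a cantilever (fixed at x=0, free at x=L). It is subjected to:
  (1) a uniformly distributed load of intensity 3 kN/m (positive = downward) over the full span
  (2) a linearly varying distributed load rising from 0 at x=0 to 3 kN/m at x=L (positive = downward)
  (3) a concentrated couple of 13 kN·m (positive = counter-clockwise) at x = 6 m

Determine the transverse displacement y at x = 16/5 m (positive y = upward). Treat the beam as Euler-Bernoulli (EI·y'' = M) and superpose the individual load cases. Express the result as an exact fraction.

Load 1 — uniform load w=3 kN/m over full span:
  y_1 = -wx²(x²-4Lx+6L²)/(24EI) = -3·(16/5)²·((16/5)²-4·8·(16/5)+6·8²)/(24·50000) = -14592/1953125 m
Load 2 — triangular load w₀=3 kN/m (0→w₀ over full span):
  y_2 = (w₀Lx³/12-w₀L²x²/6-w₀x⁵/(120L))/EI = (3·8·(16/5)³/12-3·8²·(16/5)²/6-3·(16/5)⁵/(120·8))/50000 = -257024/48828125 m
Load 3 — applied couple M₀=13 kN·m at a=6 m (b=L-a=2):
  y_3 = M₀x²/(2EI)  [x≤a] = 13·(16/5)²/(2·50000) = 104/78125 m
Superposition: y = Σ y_i = -556824/48828125 m ≈ -0.011404 m

y(16/5) = -556824/48828125 m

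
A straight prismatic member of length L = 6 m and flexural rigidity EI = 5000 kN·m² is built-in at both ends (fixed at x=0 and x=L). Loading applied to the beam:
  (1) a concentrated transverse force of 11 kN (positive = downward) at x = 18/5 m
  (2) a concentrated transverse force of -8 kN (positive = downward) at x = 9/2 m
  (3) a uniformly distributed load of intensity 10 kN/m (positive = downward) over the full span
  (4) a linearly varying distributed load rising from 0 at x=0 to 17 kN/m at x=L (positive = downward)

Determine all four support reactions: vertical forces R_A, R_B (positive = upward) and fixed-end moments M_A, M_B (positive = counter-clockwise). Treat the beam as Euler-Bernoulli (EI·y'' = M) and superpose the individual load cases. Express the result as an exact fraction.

R_A = 23961/500 kN, M_A = 27243/500 kN·m, R_B = 33039/500 kN, M_B = -31677/500 kN·m

Load 1 — point force P=11 kN at a=18/5 m (b=L-a=12/5):
  R_A = Pb²(3a+b)/L³ = 11·(12/5)²·(3·(18/5)+(12/5))/6³ = 484/125 kN
  M_A = Pab²/L² = 11·(18/5)·(12/5)²/6² = 792/125 kN·m
  R_B = Pa²(a+3b)/L³ = 11·(18/5)²·((18/5)+3·(12/5))/6³ = 891/125 kN
  M_B = -Pa²b/L² = -11·(18/5)²·(12/5)/6² = -1188/125 kN·m
Load 2 — point force P=-8 kN at a=9/2 m (b=L-a=3/2):
  R_A = Pb²(3a+b)/L³ = (-8)·(3/2)²·(3·(9/2)+(3/2))/6³ = -5/4 kN
  M_A = Pab²/L² = (-8)·(9/2)·(3/2)²/6² = -9/4 kN·m
  R_B = Pa²(a+3b)/L³ = (-8)·(9/2)²·((9/2)+3·(3/2))/6³ = -27/4 kN
  M_B = -Pa²b/L² = -(-8)·(9/2)²·(3/2)/6² = 27/4 kN·m
Load 3 — uniform load w=10 kN/m over full span:
  R_A = wL/2 = 10·6/2 = 30 kN
  M_A = wL²/12 = 10·6²/12 = 30 kN·m
  R_B = wL/2 = 10·6/2 = 30 kN
  M_B = -wL²/12 = -10·6²/12 = -30 kN·m
Load 4 — triangular load w₀=17 kN/m (0→w₀ over full span):
  R_A = 3w₀L/20 = 3·17·6/20 = 153/10 kN
  M_A = w₀L²/30 = 17·6²/30 = 102/5 kN·m
  R_B = 7w₀L/20 = 7·17·6/20 = 357/10 kN
  M_B = -w₀L²/20 = -17·6²/20 = -153/5 kN·m
Superposition: R_A = 23961/500 kN, M_A = 27243/500 kN·m, R_B = 33039/500 kN, M_B = -31677/500 kN·m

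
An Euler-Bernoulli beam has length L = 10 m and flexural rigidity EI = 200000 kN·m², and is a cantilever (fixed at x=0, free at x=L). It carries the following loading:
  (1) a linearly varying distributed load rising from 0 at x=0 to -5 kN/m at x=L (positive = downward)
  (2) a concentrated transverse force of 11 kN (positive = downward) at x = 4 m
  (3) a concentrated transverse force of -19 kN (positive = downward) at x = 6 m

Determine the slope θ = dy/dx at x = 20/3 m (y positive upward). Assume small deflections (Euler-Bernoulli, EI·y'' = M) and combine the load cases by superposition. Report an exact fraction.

θ(20/3) = 103361/24300000 rad

Load 1 — triangular load w₀=-5 kN/m (0→w₀ over full span):
  θ_1 = (w₀Lx²/4-w₀L²x/3-w₀x⁴/(24L))/EI = ((-5)·10·(20/3)²/4-(-5)·10²·(20/3)/3-(-5)·(20/3)⁴/(24·10))/200000 = 29/9720 rad
Load 2 — point force P=11 kN at a=4 m (b=L-a=6):
  θ_2 = -Pa²/(2EI)  [x>a] = -11·4²/(2·200000) = -11/25000 rad
Load 3 — point force P=-19 kN at a=6 m (b=L-a=4):
  θ_3 = -Pa²/(2EI)  [x>a] = -(-19)·6²/(2·200000) = 171/100000 rad
Superposition: θ = Σ θ_i = 103361/24300000 rad ≈ 0.004254 rad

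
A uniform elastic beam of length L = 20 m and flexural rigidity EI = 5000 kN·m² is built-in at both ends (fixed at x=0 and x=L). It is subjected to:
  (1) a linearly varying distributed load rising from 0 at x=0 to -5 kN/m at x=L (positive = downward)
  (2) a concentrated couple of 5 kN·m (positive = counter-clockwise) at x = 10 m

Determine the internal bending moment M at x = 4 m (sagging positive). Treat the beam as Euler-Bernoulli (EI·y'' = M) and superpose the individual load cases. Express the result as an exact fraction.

Load 1 — triangular load w₀=-5 kN/m (0→w₀ over full span):
  M_1 = 3w₀Lx/20 - w₀L²/30 - w₀x³/(6L) = 3·(-5)·20·4/20 - (-5)·20²/30 - (-5)·4³/(6·20) = 28/3 kN·m
Load 2 — applied couple M₀=5 kN·m at a=10 m (b=L-a=10):
  M_2 = R_Ax - M_A  [x≤a] with R_A=3/8, M_A=5/4 = (3/8)·4 - (5/4) = 1/4 kN·m
Superposition: M = Σ M_i = 115/12 kN·m ≈ 9.583333 kN·m

M(4) = 115/12 kN·m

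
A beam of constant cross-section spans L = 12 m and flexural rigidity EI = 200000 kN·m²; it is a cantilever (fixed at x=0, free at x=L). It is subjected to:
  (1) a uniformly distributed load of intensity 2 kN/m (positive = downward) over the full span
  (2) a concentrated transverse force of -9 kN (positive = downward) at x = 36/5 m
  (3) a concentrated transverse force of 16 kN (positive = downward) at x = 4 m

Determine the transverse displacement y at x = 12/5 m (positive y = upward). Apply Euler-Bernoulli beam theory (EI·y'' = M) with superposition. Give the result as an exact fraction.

Load 1 — uniform load w=2 kN/m over full span:
  y_1 = -wx²(x²-4Lx+6L²)/(24EI) = -2·(12/5)²·((12/5)²-4·12·(12/5)+6·12²)/(24·200000) = -3537/1953125 m
Load 2 — point force P=-9 kN at a=36/5 m (b=L-a=24/5):
  y_2 = -Px²(3a-x)/(6EI)  [x≤a] = -(-9)·(12/5)²·(3·(36/5)-(12/5))/(6·200000) = 324/390625 m
Load 3 — point force P=16 kN at a=4 m (b=L-a=8):
  y_3 = -Px²(3a-x)/(6EI)  [x≤a] = -16·(12/5)²·(3·4-(12/5))/(6·200000) = -288/390625 m
Superposition: y = Σ y_i = -3357/1953125 m ≈ -0.001719 m

y(12/5) = -3357/1953125 m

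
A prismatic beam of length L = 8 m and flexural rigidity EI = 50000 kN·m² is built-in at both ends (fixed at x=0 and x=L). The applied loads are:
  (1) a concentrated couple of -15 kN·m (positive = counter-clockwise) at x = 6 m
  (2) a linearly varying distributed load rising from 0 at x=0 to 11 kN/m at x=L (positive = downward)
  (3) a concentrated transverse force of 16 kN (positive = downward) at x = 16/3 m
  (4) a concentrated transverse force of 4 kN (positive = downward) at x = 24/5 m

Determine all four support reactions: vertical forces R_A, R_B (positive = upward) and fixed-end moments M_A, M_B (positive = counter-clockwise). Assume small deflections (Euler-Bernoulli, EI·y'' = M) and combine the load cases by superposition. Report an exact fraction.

Load 1 — applied couple M₀=-15 kN·m at a=6 m (b=L-a=2):
  R_A = 6M₀ab/L³ = 6·(-15)·6·2/8³ = -135/64 kN
  M_A = M₀b(2a-b)/L² = (-15)·2·(2·6-2)/8² = -75/16 kN·m
  R_B = -6M₀ab/L³ = -6·(-15)·6·2/8³ = 135/64 kN
  M_B = M₀a(2b-a)/L² = (-15)·6·(2·2-6)/8² = 45/16 kN·m
Load 2 — triangular load w₀=11 kN/m (0→w₀ over full span):
  R_A = 3w₀L/20 = 3·11·8/20 = 66/5 kN
  M_A = w₀L²/30 = 11·8²/30 = 352/15 kN·m
  R_B = 7w₀L/20 = 7·11·8/20 = 154/5 kN
  M_B = -w₀L²/20 = -11·8²/20 = -176/5 kN·m
Load 3 — point force P=16 kN at a=16/3 m (b=L-a=8/3):
  R_A = Pb²(3a+b)/L³ = 16·(8/3)²·(3·(16/3)+(8/3))/8³ = 112/27 kN
  M_A = Pab²/L² = 16·(16/3)·(8/3)²/8² = 256/27 kN·m
  R_B = Pa²(a+3b)/L³ = 16·(16/3)²·((16/3)+3·(8/3))/8³ = 320/27 kN
  M_B = -Pa²b/L² = -16·(16/3)²·(8/3)/8² = -512/27 kN·m
Load 4 — point force P=4 kN at a=24/5 m (b=L-a=16/5):
  R_A = Pb²(3a+b)/L³ = 4·(16/5)²·(3·(24/5)+(16/5))/8³ = 176/125 kN
  M_A = Pab²/L² = 4·(24/5)·(16/5)²/8² = 384/125 kN·m
  R_B = Pa²(a+3b)/L³ = 4·(24/5)²·((24/5)+3·(16/5))/8³ = 324/125 kN
  M_B = -Pa²b/L² = -4·(24/5)²·(16/5)/8² = -576/125 kN·m
Superposition: R_A = 3595703/216000 kN, M_A = 1691963/54000 kN·m, R_B = 10228297/216000 kN, M_B = -3021757/54000 kN·m

R_A = 3595703/216000 kN, M_A = 1691963/54000 kN·m, R_B = 10228297/216000 kN, M_B = -3021757/54000 kN·m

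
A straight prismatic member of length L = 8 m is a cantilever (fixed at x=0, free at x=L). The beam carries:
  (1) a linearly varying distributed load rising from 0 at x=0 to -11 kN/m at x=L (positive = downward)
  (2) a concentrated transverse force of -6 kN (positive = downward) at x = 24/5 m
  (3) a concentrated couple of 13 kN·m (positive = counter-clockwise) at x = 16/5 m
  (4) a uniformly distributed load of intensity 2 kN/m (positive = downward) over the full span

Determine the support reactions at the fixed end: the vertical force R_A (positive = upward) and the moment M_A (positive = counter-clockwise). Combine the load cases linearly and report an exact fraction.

R_A = -34 kN, M_A = -3187/15 kN·m

Load 1 — triangular load w₀=-11 kN/m (0→w₀ over full span):
  R_A = w₀L/2 = (-11)·8/2 = -44 kN
  M_A = w₀L²/3 = (-11)·8²/3 = -704/3 kN·m
Load 2 — point force P=-6 kN at a=24/5 m (b=L-a=16/5):
  R_A = P = (-6) = -6 kN
  M_A = Pa = (-6)·(24/5) = -144/5 kN·m
Load 3 — applied couple M₀=13 kN·m at a=16/5 m (b=L-a=24/5):
  R_A = 0 kN
  M_A = -M₀ = -13 kN·m
Load 4 — uniform load w=2 kN/m over full span:
  R_A = wL = 2·8 = 16 kN
  M_A = wL²/2 = 2·8²/2 = 64 kN·m
Superposition: R_A = -34 kN, M_A = -3187/15 kN·m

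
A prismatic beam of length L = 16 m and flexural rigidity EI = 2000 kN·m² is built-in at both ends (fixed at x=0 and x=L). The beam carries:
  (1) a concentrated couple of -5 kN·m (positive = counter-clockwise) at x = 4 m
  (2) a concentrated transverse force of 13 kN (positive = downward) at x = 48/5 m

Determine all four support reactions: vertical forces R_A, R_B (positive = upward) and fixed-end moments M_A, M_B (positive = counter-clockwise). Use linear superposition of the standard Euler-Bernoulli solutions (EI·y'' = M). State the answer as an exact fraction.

Load 1 — applied couple M₀=-5 kN·m at a=4 m (b=L-a=12):
  R_A = 6M₀ab/L³ = 6·(-5)·4·12/16³ = -45/128 kN
  M_A = M₀b(2a-b)/L² = (-5)·12·(2·4-12)/16² = 15/16 kN·m
  R_B = -6M₀ab/L³ = -6·(-5)·4·12/16³ = 45/128 kN
  M_B = M₀a(2b-a)/L² = (-5)·4·(2·12-4)/16² = -25/16 kN·m
Load 2 — point force P=13 kN at a=48/5 m (b=L-a=32/5):
  R_A = Pb²(3a+b)/L³ = 13·(32/5)²·(3·(48/5)+(32/5))/16³ = 572/125 kN
  M_A = Pab²/L² = 13·(48/5)·(32/5)²/16² = 2496/125 kN·m
  R_B = Pa²(a+3b)/L³ = 13·(48/5)²·((48/5)+3·(32/5))/16³ = 1053/125 kN
  M_B = -Pa²b/L² = -13·(48/5)²·(32/5)/16² = -3744/125 kN·m
Superposition: R_A = 67591/16000 kN, M_A = 41811/2000 kN·m, R_B = 140409/16000 kN, M_B = -63029/2000 kN·m

R_A = 67591/16000 kN, M_A = 41811/2000 kN·m, R_B = 140409/16000 kN, M_B = -63029/2000 kN·m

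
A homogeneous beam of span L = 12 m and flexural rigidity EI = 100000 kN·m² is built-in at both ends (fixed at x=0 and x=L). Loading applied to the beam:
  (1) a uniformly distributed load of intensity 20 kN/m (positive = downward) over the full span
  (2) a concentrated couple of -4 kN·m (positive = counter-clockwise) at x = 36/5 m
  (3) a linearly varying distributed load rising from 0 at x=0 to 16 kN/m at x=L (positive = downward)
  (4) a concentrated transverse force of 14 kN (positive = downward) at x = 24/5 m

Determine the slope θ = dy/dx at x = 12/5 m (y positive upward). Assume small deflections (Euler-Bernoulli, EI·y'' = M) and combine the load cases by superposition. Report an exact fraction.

θ(12/5) = -80067/19531250 rad

Load 1 — uniform load w=20 kN/m over full span:
  θ_1 = -wx(L-x)(L-2x)/(12EI) = -20·(12/5)·(12-(12/5))·(12-2·(12/5))/(12·100000) = -216/78125 rad
Load 2 — applied couple M₀=-4 kN·m at a=36/5 m (b=L-a=24/5):
  θ_2 = (R_Ax²/2 - M_Ax)/EI  [x≤a] with R_A=-12/25, M_A=-32/25 = ((-12/25)·(12/5)²/2 - (-32/25)·(12/5))/100000 = 33/1953125 rad
Load 3 — triangular load w₀=16 kN/m (0→w₀ over full span):
  θ_3 = -w₀(2x(L-x)(L-2x)(x+2L)+x²(L-x)²)/(120LEI) = -16·(2·(12/5)·(12-(12/5))·(12-2·(12/5))·((12/5)+2·12)+(12/5)²·(12-(12/5))²)/(120·12·100000) = -2016/1953125 rad
Load 4 — point force P=14 kN at a=24/5 m (b=L-a=36/5):
  θ_4 = -Pb²x(2aL-(3a+b)x)/(2L³EI)  [x≤a] = -14·(36/5)²·(12/5)·(2·(24/5)·12-(3·(24/5)+(36/5))·(12/5))/(2·12³·100000) = -6237/19531250 rad
Superposition: θ = Σ θ_i = -80067/19531250 rad ≈ -0.004099 rad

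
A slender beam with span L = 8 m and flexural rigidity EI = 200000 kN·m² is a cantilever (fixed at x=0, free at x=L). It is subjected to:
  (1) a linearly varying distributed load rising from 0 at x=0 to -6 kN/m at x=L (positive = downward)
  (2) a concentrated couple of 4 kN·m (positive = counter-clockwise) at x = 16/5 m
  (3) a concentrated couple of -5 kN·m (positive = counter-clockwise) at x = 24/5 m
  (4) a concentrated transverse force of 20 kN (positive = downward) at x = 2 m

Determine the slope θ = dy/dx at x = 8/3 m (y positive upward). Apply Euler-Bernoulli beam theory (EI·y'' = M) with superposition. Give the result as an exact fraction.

Load 1 — triangular load w₀=-6 kN/m (0→w₀ over full span):
  θ_1 = (w₀Lx²/4-w₀L²x/3-w₀x⁴/(24L))/EI = ((-6)·8·(8/3)²/4-(-6)·8²·(8/3)/3-(-6)·(8/3)⁴/(24·8))/200000 = 326/253125 rad
Load 2 — applied couple M₀=4 kN·m at a=16/5 m (b=L-a=24/5):
  θ_2 = M₀x/EI  [x≤a] = 4·(8/3)/200000 = 1/18750 rad
Load 3 — applied couple M₀=-5 kN·m at a=24/5 m (b=L-a=16/5):
  θ_3 = M₀x/EI  [x≤a] = (-5)·(8/3)/200000 = -1/15000 rad
Load 4 — point force P=20 kN at a=2 m (b=L-a=6):
  θ_4 = -Pa²/(2EI)  [x>a] = -20·2²/(2·200000) = -1/5000 rad
Superposition: θ = Σ θ_i = 272/253125 rad ≈ 0.001075 rad

θ(8/3) = 272/253125 rad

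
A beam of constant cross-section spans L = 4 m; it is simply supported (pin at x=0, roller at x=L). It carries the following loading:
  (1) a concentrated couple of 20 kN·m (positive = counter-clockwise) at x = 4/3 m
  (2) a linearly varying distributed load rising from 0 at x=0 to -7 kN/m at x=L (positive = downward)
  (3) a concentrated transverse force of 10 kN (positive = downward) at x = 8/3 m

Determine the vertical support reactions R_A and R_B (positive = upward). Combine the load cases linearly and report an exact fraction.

Load 1 — applied couple M₀=20 kN·m at a=4/3 m (b=L-a=8/3):
  R_A = M₀/L = 20/4 = 5 kN
  R_B = -M₀/L = -20/4 = -5 kN
Load 2 — triangular load w₀=-7 kN/m (0→w₀ over full span):
  R_A = w₀L/6 = (-7)·4/6 = -14/3 kN
  R_B = w₀L/3 = (-7)·4/3 = -28/3 kN
Load 3 — point force P=10 kN at a=8/3 m (b=L-a=4/3):
  R_A = Pb/L = 10·(4/3)/4 = 10/3 kN
  R_B = Pa/L = 10·(8/3)/4 = 20/3 kN
Superposition: R_A = 11/3 kN, R_B = -23/3 kN

R_A = 11/3 kN, R_B = -23/3 kN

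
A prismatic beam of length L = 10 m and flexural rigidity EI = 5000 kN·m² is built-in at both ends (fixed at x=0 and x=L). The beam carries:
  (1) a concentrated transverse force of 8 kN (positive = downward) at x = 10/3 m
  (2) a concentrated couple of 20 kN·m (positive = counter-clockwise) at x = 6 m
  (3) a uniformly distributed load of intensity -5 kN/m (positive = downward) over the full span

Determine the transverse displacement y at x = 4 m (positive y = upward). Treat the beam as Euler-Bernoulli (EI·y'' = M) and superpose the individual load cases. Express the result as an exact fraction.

y(4) = 211/15625 m

Load 1 — point force P=8 kN at a=10/3 m (b=L-a=20/3):
  y_1 = -Pa²(L-x)²(3bL-(3b+a)(L-x))/(6L³EI)  [x>a] = -8·(10/3)²·(10-4)²·(3·(20/3)·10-(3·(20/3)+(10/3))·(10-4))/(6·10³·5000) = -4/625 m
Load 2 — applied couple M₀=20 kN·m at a=6 m (b=L-a=4):
  y_2 = (R_Ax³/6 - M_Ax²/2)/EI  [x≤a] with R_A=72/25, M_A=32/5 = ((72/25)·4³/6 - (32/5)·4²/2)/5000 = -64/15625 m
Load 3 — uniform load w=-5 kN/m over full span:
  y_3 = -wx²(L-x)²/(24EI) = -(-5)·4²·(10-4)²/(24·5000) = 3/125 m
Superposition: y = Σ y_i = 211/15625 m ≈ 0.013504 m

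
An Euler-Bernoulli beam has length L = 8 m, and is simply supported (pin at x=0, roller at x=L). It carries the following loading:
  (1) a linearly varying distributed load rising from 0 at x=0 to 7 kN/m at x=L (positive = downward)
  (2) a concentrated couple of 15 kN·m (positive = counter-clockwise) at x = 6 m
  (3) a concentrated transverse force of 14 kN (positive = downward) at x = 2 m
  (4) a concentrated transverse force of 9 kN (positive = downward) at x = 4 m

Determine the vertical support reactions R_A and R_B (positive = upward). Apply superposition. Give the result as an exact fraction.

R_A = 629/24 kN, R_B = 595/24 kN

Load 1 — triangular load w₀=7 kN/m (0→w₀ over full span):
  R_A = w₀L/6 = 7·8/6 = 28/3 kN
  R_B = w₀L/3 = 7·8/3 = 56/3 kN
Load 2 — applied couple M₀=15 kN·m at a=6 m (b=L-a=2):
  R_A = M₀/L = 15/8 kN
  R_B = -M₀/L = -15/8 kN
Load 3 — point force P=14 kN at a=2 m (b=L-a=6):
  R_A = Pb/L = 14·6/8 = 21/2 kN
  R_B = Pa/L = 14·2/8 = 7/2 kN
Load 4 — point force P=9 kN at a=4 m (b=L-a=4):
  R_A = Pb/L = 9·4/8 = 9/2 kN
  R_B = Pa/L = 9·4/8 = 9/2 kN
Superposition: R_A = 629/24 kN, R_B = 595/24 kN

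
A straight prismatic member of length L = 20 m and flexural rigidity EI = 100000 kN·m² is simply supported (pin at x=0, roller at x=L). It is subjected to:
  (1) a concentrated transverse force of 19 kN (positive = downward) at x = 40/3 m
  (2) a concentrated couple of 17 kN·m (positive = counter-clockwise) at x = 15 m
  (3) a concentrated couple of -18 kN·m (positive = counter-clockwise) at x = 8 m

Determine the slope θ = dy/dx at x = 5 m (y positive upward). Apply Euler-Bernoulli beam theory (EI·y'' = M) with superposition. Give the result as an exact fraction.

Load 1 — point force P=19 kN at a=40/3 m (b=L-a=20/3):
  θ_1 = -Pb(L²-b²-3x²)/(6LEI)  [x≤a] = -19·(20/3)·(20²-(20/3)²-3·5²)/(6·20·100000) = -1919/648000 rad
Load 2 — applied couple M₀=17 kN·m at a=15 m (b=L-a=5):
  θ_2 = (M₀x²/(2L)+C₁)/EI  [x≤a] with C₁=M₀(3b²-L²)/(6L)=-1105/24 = (17·5²/(2·20)+(-1105/24))/100000 = -17/48000 rad
Load 3 — applied couple M₀=-18 kN·m at a=8 m (b=L-a=12):
  θ_3 = (M₀x²/(2L)+C₁)/EI  [x≤a] with C₁=M₀(3b²-L²)/(6L)=-24/5 = ((-18)·5²/(2·20)+(-24/5))/100000 = -321/2000000 rad
Superposition: θ = Σ θ_i = -281563/81000000 rad ≈ -0.003476 rad

θ(5) = -281563/81000000 rad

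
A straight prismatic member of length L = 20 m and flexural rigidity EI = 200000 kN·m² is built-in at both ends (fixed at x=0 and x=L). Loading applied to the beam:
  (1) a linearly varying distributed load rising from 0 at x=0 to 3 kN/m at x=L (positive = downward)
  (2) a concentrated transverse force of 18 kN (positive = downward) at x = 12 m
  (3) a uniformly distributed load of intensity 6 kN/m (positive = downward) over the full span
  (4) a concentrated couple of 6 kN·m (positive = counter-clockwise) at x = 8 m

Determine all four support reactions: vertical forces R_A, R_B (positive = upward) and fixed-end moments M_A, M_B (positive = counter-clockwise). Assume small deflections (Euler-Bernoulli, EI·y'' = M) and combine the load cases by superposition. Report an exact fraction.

R_A = 9471/125 kN, M_A = 6882/25 kN·m, R_B = 11529/125 kN, M_B = -7748/25 kN·m

Load 1 — triangular load w₀=3 kN/m (0→w₀ over full span):
  R_A = 3w₀L/20 = 3·3·20/20 = 9 kN
  M_A = w₀L²/30 = 3·20²/30 = 40 kN·m
  R_B = 7w₀L/20 = 7·3·20/20 = 21 kN
  M_B = -w₀L²/20 = -3·20²/20 = -60 kN·m
Load 2 — point force P=18 kN at a=12 m (b=L-a=8):
  R_A = Pb²(3a+b)/L³ = 18·8²·(3·12+8)/20³ = 792/125 kN
  M_A = Pab²/L² = 18·12·8²/20² = 864/25 kN·m
  R_B = Pa²(a+3b)/L³ = 18·12²·(12+3·8)/20³ = 1458/125 kN
  M_B = -Pa²b/L² = -18·12²·8/20² = -1296/25 kN·m
Load 3 — uniform load w=6 kN/m over full span:
  R_A = wL/2 = 6·20/2 = 60 kN
  M_A = wL²/12 = 6·20²/12 = 200 kN·m
  R_B = wL/2 = 6·20/2 = 60 kN
  M_B = -wL²/12 = -6·20²/12 = -200 kN·m
Load 4 — applied couple M₀=6 kN·m at a=8 m (b=L-a=12):
  R_A = 6M₀ab/L³ = 6·6·8·12/20³ = 54/125 kN
  M_A = M₀b(2a-b)/L² = 6·12·(2·8-12)/20² = 18/25 kN·m
  R_B = -6M₀ab/L³ = -6·6·8·12/20³ = -54/125 kN
  M_B = M₀a(2b-a)/L² = 6·8·(2·12-8)/20² = 48/25 kN·m
Superposition: R_A = 9471/125 kN, M_A = 6882/25 kN·m, R_B = 11529/125 kN, M_B = -7748/25 kN·m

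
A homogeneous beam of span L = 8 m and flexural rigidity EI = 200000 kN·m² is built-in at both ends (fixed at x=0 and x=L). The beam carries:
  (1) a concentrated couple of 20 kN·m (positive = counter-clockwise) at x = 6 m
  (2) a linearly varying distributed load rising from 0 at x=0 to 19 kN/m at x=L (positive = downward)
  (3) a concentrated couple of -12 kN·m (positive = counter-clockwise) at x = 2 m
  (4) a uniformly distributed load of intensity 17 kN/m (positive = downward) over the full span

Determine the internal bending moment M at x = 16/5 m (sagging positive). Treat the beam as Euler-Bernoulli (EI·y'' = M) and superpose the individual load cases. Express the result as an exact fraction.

M(16/5) = 49837/750 kN·m

Load 1 — applied couple M₀=20 kN·m at a=6 m (b=L-a=2):
  M_1 = R_Ax - M_A  [x≤a] with R_A=45/16, M_A=25/4 = (45/16)·(16/5) - (25/4) = 11/4 kN·m
Load 2 — triangular load w₀=19 kN/m (0→w₀ over full span):
  M_2 = 3w₀Lx/20 - w₀L²/30 - w₀x³/(6L) = 3·19·8·(16/5)/20 - 19·8²/30 - 19·(16/5)³/(6·8) = 2432/125 kN·m
Load 3 — applied couple M₀=-12 kN·m at a=2 m (b=L-a=6):
  M_3 = R_Ax - M_A - M₀  [x>a] with R_A=-27/16, M_A=9/4 = (-27/16)·(16/5) - (9/4) - (-12) = 87/20 kN·m
Load 4 — uniform load w=17 kN/m over full span:
  M_4 = wLx/2 - wL²/12 - wx²/2 = 17·8·(16/5)/2 - 17·8²/12 - 17·(16/5)²/2 = 2992/75 kN·m
Superposition: M = Σ M_i = 49837/750 kN·m ≈ 66.449333 kN·m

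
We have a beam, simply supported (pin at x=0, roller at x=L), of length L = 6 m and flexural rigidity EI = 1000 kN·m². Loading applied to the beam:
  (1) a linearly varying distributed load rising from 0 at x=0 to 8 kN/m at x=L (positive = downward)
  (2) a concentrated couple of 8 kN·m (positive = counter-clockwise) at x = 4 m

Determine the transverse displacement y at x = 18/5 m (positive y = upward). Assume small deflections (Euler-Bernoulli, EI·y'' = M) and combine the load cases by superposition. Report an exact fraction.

Load 1 — triangular load w₀=8 kN/m (0→w₀ over full span):
  y_1 = -w₀x(7L⁴-10L²x²+3x⁴)/(360LEI) = -8·(18/5)·(7·6⁴-10·6²·(18/5)²+3·(18/5)⁴)/(360·6·1000) = -127872/1953125 m
Load 2 — applied couple M₀=8 kN·m at a=4 m (b=L-a=2):
  y_2 = (M₀x³/(6L)+C₁x)/EI  [x≤a] with C₁=M₀(3b²-L²)/(6L)=-16/3 = (8·(18/5)³/(6·6)+(-16/3)·(18/5))/1000 = -138/15625 m
Superposition: y = Σ y_i = -145122/1953125 m ≈ -0.074302 m

y(18/5) = -145122/1953125 m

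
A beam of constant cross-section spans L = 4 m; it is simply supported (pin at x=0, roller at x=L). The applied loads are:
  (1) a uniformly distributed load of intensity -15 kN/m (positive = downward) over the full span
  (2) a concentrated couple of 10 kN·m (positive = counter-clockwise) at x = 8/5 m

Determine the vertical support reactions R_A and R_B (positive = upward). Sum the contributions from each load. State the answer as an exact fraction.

R_A = -55/2 kN, R_B = -65/2 kN

Load 1 — uniform load w=-15 kN/m over full span:
  R_A = wL/2 = (-15)·4/2 = -30 kN
  R_B = wL/2 = (-15)·4/2 = -30 kN
Load 2 — applied couple M₀=10 kN·m at a=8/5 m (b=L-a=12/5):
  R_A = M₀/L = 10/4 = 5/2 kN
  R_B = -M₀/L = -10/4 = -5/2 kN
Superposition: R_A = -55/2 kN, R_B = -65/2 kN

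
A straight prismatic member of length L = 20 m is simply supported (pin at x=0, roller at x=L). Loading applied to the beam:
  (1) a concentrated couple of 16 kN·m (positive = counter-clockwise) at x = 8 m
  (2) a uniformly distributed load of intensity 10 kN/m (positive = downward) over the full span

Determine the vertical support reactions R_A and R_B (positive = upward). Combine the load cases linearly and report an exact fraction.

R_A = 504/5 kN, R_B = 496/5 kN

Load 1 — applied couple M₀=16 kN·m at a=8 m (b=L-a=12):
  R_A = M₀/L = 16/20 = 4/5 kN
  R_B = -M₀/L = -16/20 = -4/5 kN
Load 2 — uniform load w=10 kN/m over full span:
  R_A = wL/2 = 10·20/2 = 100 kN
  R_B = wL/2 = 10·20/2 = 100 kN
Superposition: R_A = 504/5 kN, R_B = 496/5 kN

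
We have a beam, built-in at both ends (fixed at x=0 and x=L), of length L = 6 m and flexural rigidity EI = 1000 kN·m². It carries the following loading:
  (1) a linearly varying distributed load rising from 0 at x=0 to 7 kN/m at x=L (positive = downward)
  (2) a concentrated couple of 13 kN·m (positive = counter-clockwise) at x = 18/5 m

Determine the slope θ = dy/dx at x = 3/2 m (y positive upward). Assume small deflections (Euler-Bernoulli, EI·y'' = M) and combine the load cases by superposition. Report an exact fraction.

θ(3/2) = -54327/6400000 rad

Load 1 — triangular load w₀=7 kN/m (0→w₀ over full span):
  θ_1 = -w₀(2x(L-x)(L-2x)(x+2L)+x²(L-x)²)/(120LEI) = -7·(2·(3/2)·(6-(3/2))·(6-2·(3/2))·((3/2)+2·6)+(3/2)²·(6-(3/2))²)/(120·6·1000) = -7371/1280000 rad
Load 2 — applied couple M₀=13 kN·m at a=18/5 m (b=L-a=12/5):
  θ_2 = (R_Ax²/2 - M_Ax)/EI  [x≤a] with R_A=78/25, M_A=104/25 = ((78/25)·(3/2)²/2 - (104/25)·(3/2))/1000 = -273/100000 rad
Superposition: θ = Σ θ_i = -54327/6400000 rad ≈ -0.008489 rad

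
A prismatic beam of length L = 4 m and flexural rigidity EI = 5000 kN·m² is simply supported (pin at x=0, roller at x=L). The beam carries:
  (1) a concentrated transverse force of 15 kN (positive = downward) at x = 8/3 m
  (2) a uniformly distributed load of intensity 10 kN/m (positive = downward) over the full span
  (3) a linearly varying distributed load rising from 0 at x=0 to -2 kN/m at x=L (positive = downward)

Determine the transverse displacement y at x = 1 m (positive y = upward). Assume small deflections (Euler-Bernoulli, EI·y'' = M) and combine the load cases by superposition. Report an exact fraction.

Load 1 — point force P=15 kN at a=8/3 m (b=L-a=4/3):
  y_1 = -Pbx(L²-b²-x²)/(6LEI)  [x≤a] = -15·(4/3)·1·(4²-(4/3)²-1²)/(6·4·5000) = -119/54000 m
Load 2 — uniform load w=10 kN/m over full span:
  y_2 = -wx(L³-2Lx²+x³)/(24EI) = -10·1·(4³-2·4·1²+1³)/(24·5000) = -19/4000 m
Load 3 — triangular load w₀=-2 kN/m (0→w₀ over full span):
  y_3 = -w₀x(7L⁴-10L²x²+3x⁴)/(360LEI) = -(-2)·1·(7·4⁴-10·4²·1²+3·1⁴)/(360·4·5000) = 109/240000 m
Superposition: y = Σ y_i = -14039/2160000 m ≈ -0.006500 m

y(1) = -14039/2160000 m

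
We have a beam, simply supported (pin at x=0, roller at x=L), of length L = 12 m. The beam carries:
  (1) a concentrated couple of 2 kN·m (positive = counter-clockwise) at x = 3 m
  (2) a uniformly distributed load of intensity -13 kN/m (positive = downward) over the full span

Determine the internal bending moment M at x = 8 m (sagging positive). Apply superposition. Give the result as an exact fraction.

Load 1 — applied couple M₀=2 kN·m at a=3 m (b=L-a=9):
  M_1 = M₀x/L - M₀  [x>a] = 2·8/12 - 2 = -2/3 kN·m
Load 2 — uniform load w=-13 kN/m over full span:
  M_2 = wx(L-x)/2 = (-13)·8·(12-8)/2 = -208 kN·m
Superposition: M = Σ M_i = -626/3 kN·m ≈ -208.666667 kN·m

M(8) = -626/3 kN·m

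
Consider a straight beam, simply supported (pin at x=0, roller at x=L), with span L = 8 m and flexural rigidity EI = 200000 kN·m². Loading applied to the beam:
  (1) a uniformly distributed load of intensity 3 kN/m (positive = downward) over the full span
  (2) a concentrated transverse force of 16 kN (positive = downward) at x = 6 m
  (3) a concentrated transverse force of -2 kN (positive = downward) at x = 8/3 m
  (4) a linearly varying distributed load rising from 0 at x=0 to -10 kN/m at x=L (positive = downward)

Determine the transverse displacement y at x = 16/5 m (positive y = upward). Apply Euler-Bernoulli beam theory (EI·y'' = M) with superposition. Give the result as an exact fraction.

y(16/5) = 11578/263671875 m

Load 1 — uniform load w=3 kN/m over full span:
  y_1 = -wx(L³-2Lx²+x³)/(24EI) = -3·(16/5)·(8³-2·8·(16/5)²+(16/5)³)/(24·200000) = -1488/1953125 m
Load 2 — point force P=16 kN at a=6 m (b=L-a=2):
  y_2 = -Pbx(L²-b²-x²)/(6LEI)  [x≤a] = -16·2·(16/5)·(8²-2²-(16/5)²)/(6·8·200000) = -622/1171875 m
Load 3 — point force P=-2 kN at a=8/3 m (b=L-a=16/3):
  y_3 = -Pa(L-x)(2Lx-a²-x²)/(6LEI)  [x>a] = -(-2)·(8/3)·(8-(16/5))·(2·8·(16/5)-(8/3)²-(16/5)²)/(6·8·200000) = 952/10546875 m
Load 4 — triangular load w₀=-10 kN/m (0→w₀ over full span):
  y_4 = -w₀x(7L⁴-10L²x²+3x⁴)/(360LEI) = -(-10)·(16/5)·(7·8⁴-10·8²·(16/5)²+3·(16/5)⁴)/(360·8·200000) = 36512/29296875 m
Superposition: y = Σ y_i = 11578/263671875 m ≈ 0.000044 m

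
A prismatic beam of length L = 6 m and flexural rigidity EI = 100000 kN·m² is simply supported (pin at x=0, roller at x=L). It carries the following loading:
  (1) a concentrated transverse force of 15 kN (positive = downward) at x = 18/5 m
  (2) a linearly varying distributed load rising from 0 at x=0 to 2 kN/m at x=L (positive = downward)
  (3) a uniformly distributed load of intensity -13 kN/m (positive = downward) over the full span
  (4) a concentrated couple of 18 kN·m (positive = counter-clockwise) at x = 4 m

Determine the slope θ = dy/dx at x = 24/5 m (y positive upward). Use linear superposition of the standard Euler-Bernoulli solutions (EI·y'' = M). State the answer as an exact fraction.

θ(24/5) = -30723/62500000 rad

Load 1 — point force P=15 kN at a=18/5 m (b=L-a=12/5):
  θ_1 = -Pa(2L²-6Lx+3x²+a²)/(6LEI)  [x>a] = -15·(18/5)·(2·6²-6·6·(24/5)+3·(24/5)²+(18/5)²)/(6·6·100000) = 351/1250000 rad
Load 2 — triangular load w₀=2 kN/m (0→w₀ over full span):
  θ_2 = -w₀(7L⁴-30L²x²+15x⁴)/(360LEI) = -2·(7·6⁴-30·6²·(24/5)²+15·(24/5)⁴)/(360·6·100000) = 2271/31250000 rad
Load 3 — uniform load w=-13 kN/m over full span:
  θ_3 = -w(L³-6Lx²+4x³)/(24EI) = -(-13)·(6³-6·6·(24/5)²+4·(24/5)³)/(24·100000) = -11583/12500000 rad
Load 4 — applied couple M₀=18 kN·m at a=4 m (b=L-a=2):
  θ_4 = (M₀x²/(2L)-M₀(x-a)+C₁)/EI  [x>a] with C₁=M₀(3b²-L²)/(6L)=-12 = (18·(24/5)²/(2·6)-18·((24/5)-4)+(-12))/100000 = 51/625000 rad
Superposition: θ = Σ θ_i = -30723/62500000 rad ≈ -0.000492 rad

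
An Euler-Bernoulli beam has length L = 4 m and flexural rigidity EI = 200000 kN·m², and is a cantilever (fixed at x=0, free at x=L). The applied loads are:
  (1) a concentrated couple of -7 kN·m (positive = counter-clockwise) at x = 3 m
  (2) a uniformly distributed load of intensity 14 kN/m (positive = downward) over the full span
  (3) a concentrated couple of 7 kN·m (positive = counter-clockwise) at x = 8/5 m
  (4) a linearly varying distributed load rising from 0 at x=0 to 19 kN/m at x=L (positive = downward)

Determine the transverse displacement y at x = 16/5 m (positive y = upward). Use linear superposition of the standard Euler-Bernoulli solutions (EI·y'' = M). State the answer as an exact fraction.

y(16/5) = -62078459/18750000000 m

Load 1 — applied couple M₀=-7 kN·m at a=3 m (b=L-a=1):
  y_1 = M₀a(2x-a)/(2EI)  [x>a] = (-7)·3·(2·(16/5)-3)/(2·200000) = -357/2000000 m
Load 2 — uniform load w=14 kN/m over full span:
  y_2 = -wx²(x²-4Lx+6L²)/(24EI) = -14·(16/5)²·((16/5)²-4·4·(16/5)+6·4²)/(24·200000) = -9632/5859375 m
Load 3 — applied couple M₀=7 kN·m at a=8/5 m (b=L-a=12/5):
  y_3 = M₀a(2x-a)/(2EI)  [x>a] = 7·(8/5)·(2·(16/5)-(8/5))/(2·200000) = 21/156250 m
Load 4 — triangular load w₀=19 kN/m (0→w₀ over full span):
  y_4 = (w₀Lx³/12-w₀L²x²/6-w₀x⁵/(120L))/EI = (19·4·(16/5)³/12-19·4²·(16/5)²/6-19·(16/5)⁵/(120·4))/200000 = -237728/146484375 m
Superposition: y = Σ y_i = -62078459/18750000000 m ≈ -0.003311 m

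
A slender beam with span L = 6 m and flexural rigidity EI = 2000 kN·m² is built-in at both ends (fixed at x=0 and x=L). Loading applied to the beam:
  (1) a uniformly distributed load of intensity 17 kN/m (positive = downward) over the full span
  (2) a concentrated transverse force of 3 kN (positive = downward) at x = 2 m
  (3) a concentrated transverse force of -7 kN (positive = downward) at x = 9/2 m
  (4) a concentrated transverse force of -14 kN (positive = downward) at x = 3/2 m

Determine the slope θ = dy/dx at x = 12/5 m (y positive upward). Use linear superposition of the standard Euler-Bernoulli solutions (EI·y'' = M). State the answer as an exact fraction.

θ(12/5) = -13353/2000000 rad

Load 1 — uniform load w=17 kN/m over full span:
  θ_1 = -wx(L-x)(L-2x)/(12EI) = -17·(12/5)·(6-(12/5))·(6-2·(12/5))/(12·2000) = -459/62500 rad
Load 2 — point force P=3 kN at a=2 m (b=L-a=4):
  θ_2 = Pa²(L-x)(2bL-(3b+a)(L-x))/(2L³EI)  [x>a] = 3·2²·(6-(12/5))·(2·4·6-(3·4+2)·(6-(12/5)))/(2·6³·2000) = -3/25000 rad
Load 3 — point force P=-7 kN at a=9/2 m (b=L-a=3/2):
  θ_3 = -Pb²x(2aL-(3a+b)x)/(2L³EI)  [x≤a] = -(-7)·(3/2)²·(12/5)·(2·(9/2)·6-(3·(9/2)+(3/2))·(12/5))/(2·6³·2000) = 63/80000 rad
Load 4 — point force P=-14 kN at a=3/2 m (b=L-a=9/2):
  θ_4 = Pa²(L-x)(2bL-(3b+a)(L-x))/(2L³EI)  [x>a] = (-14)·(3/2)²·(6-(12/5))·(2·(9/2)·6-(3·(9/2)+(3/2))·(6-(12/5)))/(2·6³·2000) = 0 rad
Superposition: θ = Σ θ_i = -13353/2000000 rad ≈ -0.006677 rad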